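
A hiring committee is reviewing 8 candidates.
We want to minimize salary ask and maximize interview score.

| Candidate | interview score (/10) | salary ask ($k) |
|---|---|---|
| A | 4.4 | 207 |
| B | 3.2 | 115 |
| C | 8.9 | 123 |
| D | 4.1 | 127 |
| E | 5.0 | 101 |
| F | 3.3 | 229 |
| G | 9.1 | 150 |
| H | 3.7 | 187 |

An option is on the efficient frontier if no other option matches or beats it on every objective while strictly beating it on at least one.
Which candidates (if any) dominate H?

C, D, E, G

C: interview score 8.9≥3.7, salary ask 123≤187 — dominates H.
D: interview score 4.1≥3.7, salary ask 127≤187 — dominates H.
E: interview score 5.0≥3.7, salary ask 101≤187 — dominates H.
G: interview score 9.1≥3.7, salary ask 150≤187 — dominates H.
Others (A, B, F) are each worse than H on at least one objective.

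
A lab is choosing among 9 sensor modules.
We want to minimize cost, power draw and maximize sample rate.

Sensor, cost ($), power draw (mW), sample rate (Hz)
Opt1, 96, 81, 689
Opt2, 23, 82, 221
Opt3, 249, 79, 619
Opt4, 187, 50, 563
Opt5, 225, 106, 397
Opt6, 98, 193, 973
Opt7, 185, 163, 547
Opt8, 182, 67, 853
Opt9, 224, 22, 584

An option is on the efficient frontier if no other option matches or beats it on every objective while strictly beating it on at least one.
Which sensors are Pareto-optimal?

Opt1, Opt2, Opt4, Opt6, Opt8, Opt9

Opt1: not dominated.
Opt2: not dominated (best cost).
Opt3: dominated by Opt8 (cost 182≤249, power draw 67≤79, sample rate 853≥619).
Opt4: not dominated.
Opt5: dominated by Opt1 (cost 96≤225, power draw 81≤106, sample rate 689≥397).
Opt6: not dominated (best sample rate).
Opt7: dominated by Opt1 (cost 96≤185, power draw 81≤163, sample rate 689≥547).
Opt8: not dominated.
Opt9: not dominated (best power draw).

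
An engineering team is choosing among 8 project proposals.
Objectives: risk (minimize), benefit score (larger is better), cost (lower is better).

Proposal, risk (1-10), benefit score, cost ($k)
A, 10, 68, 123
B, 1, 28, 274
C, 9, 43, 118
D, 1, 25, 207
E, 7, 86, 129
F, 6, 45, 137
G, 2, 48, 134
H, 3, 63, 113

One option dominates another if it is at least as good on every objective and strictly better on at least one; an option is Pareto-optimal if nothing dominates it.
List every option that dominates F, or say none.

G, H

G: risk 2≤6, benefit score 48≥45, cost 134≤137 — dominates F.
H: risk 3≤6, benefit score 63≥45, cost 113≤137 — dominates F.
Others (A, B, C, D, E) are each worse than F on at least one objective.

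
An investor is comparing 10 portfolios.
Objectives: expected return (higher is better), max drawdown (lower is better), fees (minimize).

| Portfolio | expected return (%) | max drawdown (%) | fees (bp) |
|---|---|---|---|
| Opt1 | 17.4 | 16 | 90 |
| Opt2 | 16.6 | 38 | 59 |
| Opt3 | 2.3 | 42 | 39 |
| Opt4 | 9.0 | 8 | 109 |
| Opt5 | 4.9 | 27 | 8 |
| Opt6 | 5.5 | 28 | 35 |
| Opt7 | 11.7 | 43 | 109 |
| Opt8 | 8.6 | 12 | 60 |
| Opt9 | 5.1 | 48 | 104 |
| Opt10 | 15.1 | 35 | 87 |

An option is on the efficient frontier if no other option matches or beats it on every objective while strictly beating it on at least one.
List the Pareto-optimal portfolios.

Opt1: not dominated (best expected return).
Opt2: not dominated.
Opt3: dominated by Opt5 (expected return 4.9≥2.3, max drawdown 27≤42, fees 8≤39).
Opt4: not dominated (best max drawdown).
Opt5: not dominated (best fees).
Opt6: not dominated.
Opt7: dominated by Opt1 (expected return 17.4≥11.7, max drawdown 16≤43, fees 90≤109).
Opt8: not dominated.
Opt9: dominated by Opt1 (expected return 17.4≥5.1, max drawdown 16≤48, fees 90≤104).
Opt10: not dominated.

Opt1, Opt2, Opt4, Opt5, Opt6, Opt8, Opt10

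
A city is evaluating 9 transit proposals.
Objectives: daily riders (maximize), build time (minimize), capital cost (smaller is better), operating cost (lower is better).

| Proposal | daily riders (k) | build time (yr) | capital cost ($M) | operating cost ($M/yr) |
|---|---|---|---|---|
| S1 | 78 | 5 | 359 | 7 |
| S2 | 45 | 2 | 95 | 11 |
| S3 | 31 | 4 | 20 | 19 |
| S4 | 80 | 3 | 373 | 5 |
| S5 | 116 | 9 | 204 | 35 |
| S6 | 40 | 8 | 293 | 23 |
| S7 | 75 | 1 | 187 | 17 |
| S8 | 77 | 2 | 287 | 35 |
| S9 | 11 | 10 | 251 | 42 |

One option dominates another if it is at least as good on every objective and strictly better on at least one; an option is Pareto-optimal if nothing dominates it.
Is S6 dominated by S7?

S7 vs S6: daily riders 75≥40, build time 1≤8, capital cost 187≤293, operating cost 17≤23 — S7 is at least as good on every objective with at least one strict improvement.

Yes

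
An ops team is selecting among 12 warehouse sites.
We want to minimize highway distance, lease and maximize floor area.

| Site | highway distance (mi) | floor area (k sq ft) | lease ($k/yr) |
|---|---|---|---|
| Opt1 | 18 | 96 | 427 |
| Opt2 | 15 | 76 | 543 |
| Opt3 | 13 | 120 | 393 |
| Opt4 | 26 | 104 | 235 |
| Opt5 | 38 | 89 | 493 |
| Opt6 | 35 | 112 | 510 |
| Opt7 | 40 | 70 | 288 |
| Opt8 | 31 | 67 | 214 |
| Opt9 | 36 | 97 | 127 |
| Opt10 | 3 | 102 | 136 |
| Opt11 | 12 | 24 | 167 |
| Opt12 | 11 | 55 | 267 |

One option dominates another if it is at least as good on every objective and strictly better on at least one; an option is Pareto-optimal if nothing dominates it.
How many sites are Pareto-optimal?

4

Opt1: dominated by Opt3 (highway distance 13≤18, floor area 120≥96, lease 393≤427).
Opt2: dominated by Opt3 (highway distance 13≤15, floor area 120≥76, lease 393≤543).
Opt3: not dominated (best floor area).
Opt4: not dominated.
Opt5: dominated by Opt1 (highway distance 18≤38, floor area 96≥89, lease 427≤493).
Opt6: dominated by Opt3 (highway distance 13≤35, floor area 120≥112, lease 393≤510).
Opt7: dominated by Opt4 (highway distance 26≤40, floor area 104≥70, lease 235≤288).
Opt8: dominated by Opt10 (highway distance 3≤31, floor area 102≥67, lease 136≤214).
Opt9: not dominated (best lease).
Opt10: not dominated (best highway distance).
Opt11: dominated by Opt10 (highway distance 3≤12, floor area 102≥24, lease 136≤167).
Opt12: dominated by Opt10 (highway distance 3≤11, floor area 102≥55, lease 136≤267).
Pareto-optimal: Opt3, Opt4, Opt9, Opt10 → 4.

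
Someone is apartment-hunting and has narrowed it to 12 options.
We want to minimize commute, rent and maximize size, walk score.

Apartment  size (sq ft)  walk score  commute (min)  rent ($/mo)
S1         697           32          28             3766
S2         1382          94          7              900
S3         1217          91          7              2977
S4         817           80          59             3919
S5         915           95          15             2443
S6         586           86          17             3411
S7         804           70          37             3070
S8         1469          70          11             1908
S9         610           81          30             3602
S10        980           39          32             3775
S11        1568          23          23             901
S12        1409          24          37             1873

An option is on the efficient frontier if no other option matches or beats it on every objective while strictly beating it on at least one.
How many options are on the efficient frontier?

5

S1: dominated by S2 (size 1382≥697, walk score 94≥32, commute 7≤28, rent 900≤3766).
S2: not dominated (best rent).
S3: dominated by S2 (size 1382≥1217, walk score 94≥91, commute 7≤7, rent 900≤2977).
S4: dominated by S2 (size 1382≥817, walk score 94≥80, commute 7≤59, rent 900≤3919).
S5: not dominated (best walk score).
S6: dominated by S2 (size 1382≥586, walk score 94≥86, commute 7≤17, rent 900≤3411).
S7: dominated by S2 (size 1382≥804, walk score 94≥70, commute 7≤37, rent 900≤3070).
S8: not dominated.
S9: dominated by S2 (size 1382≥610, walk score 94≥81, commute 7≤30, rent 900≤3602).
S10: dominated by S2 (size 1382≥980, walk score 94≥39, commute 7≤32, rent 900≤3775).
S11: not dominated (best size).
S12: not dominated.
Pareto-optimal: S2, S5, S8, S11, S12 → 5.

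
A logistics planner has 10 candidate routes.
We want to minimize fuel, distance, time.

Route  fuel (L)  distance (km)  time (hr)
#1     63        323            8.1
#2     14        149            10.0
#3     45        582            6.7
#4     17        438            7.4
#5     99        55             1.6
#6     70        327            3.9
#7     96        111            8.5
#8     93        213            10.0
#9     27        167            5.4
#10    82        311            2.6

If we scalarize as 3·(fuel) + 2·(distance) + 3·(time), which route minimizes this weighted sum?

#2

#1: 3·63 + 2·323 + 3·8.1 = 859.3
#2: 3·14 + 2·149 + 3·10.0 = 370.0
#3: 3·45 + 2·582 + 3·6.7 = 1319.1
#4: 3·17 + 2·438 + 3·7.4 = 949.2
#5: 3·99 + 2·55 + 3·1.6 = 411.8
#6: 3·70 + 2·327 + 3·3.9 = 875.7
#7: 3·96 + 2·111 + 3·8.5 = 535.5
#8: 3·93 + 2·213 + 3·10.0 = 735.0
#9: 3·27 + 2·167 + 3·5.4 = 431.2
#10: 3·82 + 2·311 + 3·2.6 = 875.8
Lowest: #2 at 370.0.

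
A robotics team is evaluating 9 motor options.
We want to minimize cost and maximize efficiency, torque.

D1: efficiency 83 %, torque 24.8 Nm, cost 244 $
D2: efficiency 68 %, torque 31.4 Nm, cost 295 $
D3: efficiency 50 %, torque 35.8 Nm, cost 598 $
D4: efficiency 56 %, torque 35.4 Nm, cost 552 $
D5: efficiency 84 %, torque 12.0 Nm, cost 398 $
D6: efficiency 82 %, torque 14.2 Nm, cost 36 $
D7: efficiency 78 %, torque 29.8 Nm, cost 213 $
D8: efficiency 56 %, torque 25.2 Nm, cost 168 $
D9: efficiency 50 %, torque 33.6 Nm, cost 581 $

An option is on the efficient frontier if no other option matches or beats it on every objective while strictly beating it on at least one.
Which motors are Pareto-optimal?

D1, D2, D3, D4, D5, D6, D7, D8

D1: not dominated.
D2: not dominated.
D3: not dominated (best torque).
D4: not dominated.
D5: not dominated (best efficiency).
D6: not dominated (best cost).
D7: not dominated.
D8: not dominated.
D9: dominated by D4 (efficiency 56≥50, torque 35.4≥33.6, cost 552≤581).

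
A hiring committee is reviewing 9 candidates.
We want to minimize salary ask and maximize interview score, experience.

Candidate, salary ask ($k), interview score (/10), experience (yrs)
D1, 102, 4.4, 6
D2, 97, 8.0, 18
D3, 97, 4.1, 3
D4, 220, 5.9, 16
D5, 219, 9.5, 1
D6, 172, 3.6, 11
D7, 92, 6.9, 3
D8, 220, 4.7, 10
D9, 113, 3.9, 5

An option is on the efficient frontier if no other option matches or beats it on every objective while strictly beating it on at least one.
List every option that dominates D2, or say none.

D1: worse on salary ask (102 vs 97).
D3: worse on interview score (4.1 vs 8.0).
D4: worse on salary ask (220 vs 97).
D5: worse on salary ask (219 vs 97).
D6: worse on salary ask (172 vs 97).
D7: worse on interview score (6.9 vs 8.0).
D8: worse on salary ask (220 vs 97).
D9: worse on salary ask (113 vs 97).
No option dominates D2.

none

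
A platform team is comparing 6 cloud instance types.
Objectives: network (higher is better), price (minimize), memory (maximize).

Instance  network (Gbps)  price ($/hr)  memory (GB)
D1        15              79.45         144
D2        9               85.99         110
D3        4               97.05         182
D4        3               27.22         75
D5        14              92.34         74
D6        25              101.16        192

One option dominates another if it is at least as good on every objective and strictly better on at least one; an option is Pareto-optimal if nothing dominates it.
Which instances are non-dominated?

D1, D3, D4, D6

D1: not dominated.
D2: dominated by D1 (network 15≥9, price 79.45≤85.99, memory 144≥110).
D3: not dominated.
D4: not dominated (best price).
D5: dominated by D1 (network 15≥14, price 79.45≤92.34, memory 144≥74).
D6: not dominated (best network).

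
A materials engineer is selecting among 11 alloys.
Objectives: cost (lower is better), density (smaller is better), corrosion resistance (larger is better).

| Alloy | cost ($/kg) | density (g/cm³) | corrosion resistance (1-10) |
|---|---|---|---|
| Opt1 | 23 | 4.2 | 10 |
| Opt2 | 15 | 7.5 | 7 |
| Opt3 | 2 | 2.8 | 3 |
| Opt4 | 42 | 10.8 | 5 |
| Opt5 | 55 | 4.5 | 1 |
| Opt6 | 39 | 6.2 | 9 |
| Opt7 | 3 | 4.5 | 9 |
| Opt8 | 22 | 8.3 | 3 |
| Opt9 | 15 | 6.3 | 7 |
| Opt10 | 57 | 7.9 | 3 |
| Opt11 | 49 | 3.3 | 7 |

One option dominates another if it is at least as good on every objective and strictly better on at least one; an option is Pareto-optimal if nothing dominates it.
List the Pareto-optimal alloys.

Opt1, Opt3, Opt7, Opt11

Opt1: not dominated (best corrosion resistance).
Opt2: dominated by Opt7 (cost 3≤15, density 4.5≤7.5, corrosion resistance 9≥7).
Opt3: not dominated (best cost).
Opt4: dominated by Opt1 (cost 23≤42, density 4.2≤10.8, corrosion resistance 10≥5).
Opt5: dominated by Opt1 (cost 23≤55, density 4.2≤4.5, corrosion resistance 10≥1).
Opt6: dominated by Opt1 (cost 23≤39, density 4.2≤6.2, corrosion resistance 10≥9).
Opt7: not dominated.
Opt8: dominated by Opt2 (cost 15≤22, density 7.5≤8.3, corrosion resistance 7≥3).
Opt9: dominated by Opt7 (cost 3≤15, density 4.5≤6.3, corrosion resistance 9≥7).
Opt10: dominated by Opt1 (cost 23≤57, density 4.2≤7.9, corrosion resistance 10≥3).
Opt11: not dominated.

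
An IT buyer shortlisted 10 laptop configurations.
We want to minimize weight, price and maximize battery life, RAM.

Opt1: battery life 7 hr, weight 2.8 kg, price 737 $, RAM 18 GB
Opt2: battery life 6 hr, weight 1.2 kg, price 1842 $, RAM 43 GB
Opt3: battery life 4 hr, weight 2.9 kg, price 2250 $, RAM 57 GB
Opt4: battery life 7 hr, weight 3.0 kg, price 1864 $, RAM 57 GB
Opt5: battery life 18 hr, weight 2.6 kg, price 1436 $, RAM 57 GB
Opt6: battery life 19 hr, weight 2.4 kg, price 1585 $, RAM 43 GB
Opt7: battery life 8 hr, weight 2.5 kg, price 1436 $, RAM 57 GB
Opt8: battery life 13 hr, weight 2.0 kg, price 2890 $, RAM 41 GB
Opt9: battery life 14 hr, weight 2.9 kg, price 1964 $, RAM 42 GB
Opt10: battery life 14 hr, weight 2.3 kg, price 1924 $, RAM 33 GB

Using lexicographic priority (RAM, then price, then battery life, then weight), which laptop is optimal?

Opt5

First maximize RAM: best is 57, kept {Opt3, Opt4, Opt5, Opt7}.
Then minimize price: best is 1436, kept {Opt5, Opt7}.
Then maximize battery life: best is 18, kept {Opt5}.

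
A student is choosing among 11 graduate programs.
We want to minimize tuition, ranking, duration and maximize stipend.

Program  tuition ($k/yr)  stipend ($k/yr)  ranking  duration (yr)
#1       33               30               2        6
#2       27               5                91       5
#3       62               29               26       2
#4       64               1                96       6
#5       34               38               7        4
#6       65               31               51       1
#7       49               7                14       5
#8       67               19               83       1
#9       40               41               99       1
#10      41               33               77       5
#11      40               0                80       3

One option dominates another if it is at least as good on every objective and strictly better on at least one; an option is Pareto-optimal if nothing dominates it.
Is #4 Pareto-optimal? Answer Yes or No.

No

#1 vs #4: tuition 33≤64, stipend 30≥1, ranking 2≤96, duration 6≤6 — #1 is at least as good on every objective and strictly better on at least one, so #1 dominates #4.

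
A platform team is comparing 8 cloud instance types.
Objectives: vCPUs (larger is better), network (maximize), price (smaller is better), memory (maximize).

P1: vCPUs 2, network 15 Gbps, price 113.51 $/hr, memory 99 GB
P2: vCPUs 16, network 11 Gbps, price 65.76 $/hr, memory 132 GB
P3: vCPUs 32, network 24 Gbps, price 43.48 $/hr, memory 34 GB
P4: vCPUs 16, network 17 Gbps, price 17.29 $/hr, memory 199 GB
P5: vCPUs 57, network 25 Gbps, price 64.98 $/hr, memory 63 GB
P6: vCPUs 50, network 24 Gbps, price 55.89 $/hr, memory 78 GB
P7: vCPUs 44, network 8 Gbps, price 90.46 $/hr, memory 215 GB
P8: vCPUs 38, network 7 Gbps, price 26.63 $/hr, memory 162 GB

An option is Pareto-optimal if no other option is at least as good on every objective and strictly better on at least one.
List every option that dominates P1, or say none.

P4

P4: vCPUs 16≥2, network 17≥15, price 17.29≤113.51, memory 199≥99 — dominates P1.
Others (P2, P3, P5, P6, P7, P8) are each worse than P1 on at least one objective.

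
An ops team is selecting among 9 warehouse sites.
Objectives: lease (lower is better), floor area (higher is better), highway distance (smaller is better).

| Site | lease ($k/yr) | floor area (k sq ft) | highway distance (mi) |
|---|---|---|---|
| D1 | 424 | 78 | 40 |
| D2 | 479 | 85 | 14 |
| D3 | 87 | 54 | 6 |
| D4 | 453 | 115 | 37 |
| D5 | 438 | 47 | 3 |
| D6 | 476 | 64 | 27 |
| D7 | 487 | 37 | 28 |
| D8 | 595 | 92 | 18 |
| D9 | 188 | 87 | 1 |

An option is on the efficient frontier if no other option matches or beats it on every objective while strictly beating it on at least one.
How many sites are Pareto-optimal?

D1: dominated by D9 (lease 188≤424, floor area 87≥78, highway distance 1≤40).
D2: dominated by D9 (lease 188≤479, floor area 87≥85, highway distance 1≤14).
D3: not dominated (best lease).
D4: not dominated (best floor area).
D5: dominated by D9 (lease 188≤438, floor area 87≥47, highway distance 1≤3).
D6: dominated by D9 (lease 188≤476, floor area 87≥64, highway distance 1≤27).
D7: dominated by D2 (lease 479≤487, floor area 85≥37, highway distance 14≤28).
D8: not dominated.
D9: not dominated (best highway distance).
Pareto-optimal: D3, D4, D8, D9 → 4.

4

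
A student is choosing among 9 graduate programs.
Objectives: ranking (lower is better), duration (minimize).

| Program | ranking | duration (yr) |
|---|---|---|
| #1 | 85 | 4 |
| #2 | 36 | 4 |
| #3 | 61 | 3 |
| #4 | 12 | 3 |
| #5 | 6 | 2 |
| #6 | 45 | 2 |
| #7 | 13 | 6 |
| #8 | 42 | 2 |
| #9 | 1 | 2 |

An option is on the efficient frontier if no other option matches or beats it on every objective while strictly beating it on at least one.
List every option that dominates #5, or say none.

#9

#9: ranking 1≤6, duration 2≤2 — dominates #5.
Others (#1, #2, #3, #4, #6, #7, #8) are each worse than #5 on at least one objective.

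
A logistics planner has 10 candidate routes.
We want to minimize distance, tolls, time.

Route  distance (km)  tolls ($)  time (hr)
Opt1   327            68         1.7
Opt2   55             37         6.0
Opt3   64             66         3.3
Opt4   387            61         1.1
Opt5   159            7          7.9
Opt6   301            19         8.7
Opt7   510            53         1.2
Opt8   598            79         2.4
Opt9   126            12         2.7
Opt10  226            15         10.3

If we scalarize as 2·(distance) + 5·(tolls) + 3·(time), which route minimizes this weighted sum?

Opt1: 2·327 + 5·68 + 3·1.7 = 999.1
Opt2: 2·55 + 5·37 + 3·6.0 = 313.0
Opt3: 2·64 + 5·66 + 3·3.3 = 467.9
Opt4: 2·387 + 5·61 + 3·1.1 = 1082.3
Opt5: 2·159 + 5·7 + 3·7.9 = 376.7
Opt6: 2·301 + 5·19 + 3·8.7 = 723.1
Opt7: 2·510 + 5·53 + 3·1.2 = 1288.6
Opt8: 2·598 + 5·79 + 3·2.4 = 1598.2
Opt9: 2·126 + 5·12 + 3·2.7 = 320.1
Opt10: 2·226 + 5·15 + 3·10.3 = 557.9
Lowest: Opt2 at 313.0.

Opt2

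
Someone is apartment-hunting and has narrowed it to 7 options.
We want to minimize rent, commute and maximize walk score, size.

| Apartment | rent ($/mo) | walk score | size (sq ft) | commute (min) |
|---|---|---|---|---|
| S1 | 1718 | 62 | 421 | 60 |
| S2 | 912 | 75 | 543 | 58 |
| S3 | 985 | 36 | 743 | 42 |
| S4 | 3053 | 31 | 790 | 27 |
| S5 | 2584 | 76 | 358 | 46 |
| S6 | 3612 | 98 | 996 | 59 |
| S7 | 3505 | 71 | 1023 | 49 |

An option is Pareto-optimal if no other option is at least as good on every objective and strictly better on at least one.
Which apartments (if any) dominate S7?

none

S1: worse on walk score (62 vs 71).
S2: worse on size (543 vs 1023).
S3: worse on walk score (36 vs 71).
S4: worse on walk score (31 vs 71).
S5: worse on size (358 vs 1023).
S6: worse on rent (3612 vs 3505).
No option dominates S7.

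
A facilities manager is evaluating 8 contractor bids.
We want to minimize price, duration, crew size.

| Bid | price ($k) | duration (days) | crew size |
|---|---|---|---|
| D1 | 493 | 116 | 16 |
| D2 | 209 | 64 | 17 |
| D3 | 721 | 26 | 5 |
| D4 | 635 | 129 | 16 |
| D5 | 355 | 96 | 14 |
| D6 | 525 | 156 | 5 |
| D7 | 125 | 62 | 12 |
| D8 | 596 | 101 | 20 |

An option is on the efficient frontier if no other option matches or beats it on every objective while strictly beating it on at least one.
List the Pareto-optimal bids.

D3, D6, D7

D1: dominated by D5 (price 355≤493, duration 96≤116, crew size 14≤16).
D2: dominated by D7 (price 125≤209, duration 62≤64, crew size 12≤17).
D3: not dominated (best duration).
D4: dominated by D1 (price 493≤635, duration 116≤129, crew size 16≤16).
D5: dominated by D7 (price 125≤355, duration 62≤96, crew size 12≤14).
D6: not dominated.
D7: not dominated (best price).
D8: dominated by D2 (price 209≤596, duration 64≤101, crew size 17≤20).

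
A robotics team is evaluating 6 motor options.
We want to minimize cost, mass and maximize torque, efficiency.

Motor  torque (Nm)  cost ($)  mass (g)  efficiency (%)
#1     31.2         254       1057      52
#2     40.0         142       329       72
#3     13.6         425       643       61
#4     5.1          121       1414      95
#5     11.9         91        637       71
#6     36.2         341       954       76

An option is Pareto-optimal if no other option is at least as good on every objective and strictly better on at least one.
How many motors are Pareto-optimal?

4

#1: dominated by #2 (torque 40.0≥31.2, cost 142≤254, mass 329≤1057, efficiency 72≥52).
#2: not dominated (best torque).
#3: dominated by #2 (torque 40.0≥13.6, cost 142≤425, mass 329≤643, efficiency 72≥61).
#4: not dominated (best efficiency).
#5: not dominated (best cost).
#6: not dominated.
Pareto-optimal: #2, #4, #5, #6 → 4.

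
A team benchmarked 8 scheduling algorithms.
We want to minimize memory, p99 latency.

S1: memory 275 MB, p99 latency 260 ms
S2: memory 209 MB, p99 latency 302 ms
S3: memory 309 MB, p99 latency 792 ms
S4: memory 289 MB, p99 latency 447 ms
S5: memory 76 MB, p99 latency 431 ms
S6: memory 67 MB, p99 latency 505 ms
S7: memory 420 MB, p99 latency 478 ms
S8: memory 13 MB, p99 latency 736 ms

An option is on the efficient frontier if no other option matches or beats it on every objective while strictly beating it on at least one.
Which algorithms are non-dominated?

S1, S2, S5, S6, S8

S1: not dominated (best p99 latency).
S2: not dominated.
S3: dominated by S1 (memory 275≤309, p99 latency 260≤792).
S4: dominated by S1 (memory 275≤289, p99 latency 260≤447).
S5: not dominated.
S6: not dominated.
S7: dominated by S1 (memory 275≤420, p99 latency 260≤478).
S8: not dominated (best memory).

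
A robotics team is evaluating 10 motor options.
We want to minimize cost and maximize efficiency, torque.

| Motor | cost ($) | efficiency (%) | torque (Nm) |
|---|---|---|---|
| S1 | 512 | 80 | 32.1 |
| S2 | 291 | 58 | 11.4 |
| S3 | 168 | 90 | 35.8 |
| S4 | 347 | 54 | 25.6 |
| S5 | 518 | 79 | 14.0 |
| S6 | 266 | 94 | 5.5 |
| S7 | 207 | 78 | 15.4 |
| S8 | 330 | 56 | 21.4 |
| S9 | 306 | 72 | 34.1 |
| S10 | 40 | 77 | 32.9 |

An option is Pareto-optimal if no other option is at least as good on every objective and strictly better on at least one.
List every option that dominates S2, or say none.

S3, S7, S10

S3: cost 168≤291, efficiency 90≥58, torque 35.8≥11.4 — dominates S2.
S7: cost 207≤291, efficiency 78≥58, torque 15.4≥11.4 — dominates S2.
S10: cost 40≤291, efficiency 77≥58, torque 32.9≥11.4 — dominates S2.
Others (S1, S4, S5, S6, S8, S9) are each worse than S2 on at least one objective.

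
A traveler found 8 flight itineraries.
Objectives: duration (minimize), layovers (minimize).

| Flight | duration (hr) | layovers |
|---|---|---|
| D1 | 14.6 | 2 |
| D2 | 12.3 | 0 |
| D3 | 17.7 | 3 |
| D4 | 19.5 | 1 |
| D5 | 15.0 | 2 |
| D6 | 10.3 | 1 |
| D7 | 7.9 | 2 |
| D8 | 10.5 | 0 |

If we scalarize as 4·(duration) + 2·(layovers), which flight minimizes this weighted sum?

D1: 4·14.6 + 2·2 = 62.4
D2: 4·12.3 + 2·0 = 49.2
D3: 4·17.7 + 2·3 = 76.8
D4: 4·19.5 + 2·1 = 80.0
D5: 4·15.0 + 2·2 = 64.0
D6: 4·10.3 + 2·1 = 43.2
D7: 4·7.9 + 2·2 = 35.6
D8: 4·10.5 + 2·0 = 42.0
Lowest: D7 at 35.6.

D7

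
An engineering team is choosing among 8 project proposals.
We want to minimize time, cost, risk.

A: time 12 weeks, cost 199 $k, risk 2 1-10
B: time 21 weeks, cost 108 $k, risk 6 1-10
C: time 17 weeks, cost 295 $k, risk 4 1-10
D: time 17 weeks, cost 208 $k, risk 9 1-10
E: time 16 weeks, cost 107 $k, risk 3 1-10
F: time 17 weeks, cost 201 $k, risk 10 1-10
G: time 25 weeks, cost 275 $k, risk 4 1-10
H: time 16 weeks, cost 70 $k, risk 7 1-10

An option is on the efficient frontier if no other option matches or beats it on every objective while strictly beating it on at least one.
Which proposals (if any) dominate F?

A: time 12≤17, cost 199≤201, risk 2≤10 — dominates F.
E: time 16≤17, cost 107≤201, risk 3≤10 — dominates F.
H: time 16≤17, cost 70≤201, risk 7≤10 — dominates F.
Others (B, C, D, G) are each worse than F on at least one objective.

A, E, H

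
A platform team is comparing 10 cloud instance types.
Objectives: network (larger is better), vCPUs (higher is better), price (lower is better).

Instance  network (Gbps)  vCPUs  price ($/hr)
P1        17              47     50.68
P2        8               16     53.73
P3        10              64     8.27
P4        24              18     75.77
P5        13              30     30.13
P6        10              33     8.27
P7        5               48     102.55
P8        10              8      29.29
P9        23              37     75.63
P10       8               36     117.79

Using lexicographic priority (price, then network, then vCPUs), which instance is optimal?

First minimize price: best is 8.27, kept {P3, P6}.
Then maximize network: best is 10, kept {P3, P6}.
Then maximize vCPUs: best is 64, kept {P3}.

P3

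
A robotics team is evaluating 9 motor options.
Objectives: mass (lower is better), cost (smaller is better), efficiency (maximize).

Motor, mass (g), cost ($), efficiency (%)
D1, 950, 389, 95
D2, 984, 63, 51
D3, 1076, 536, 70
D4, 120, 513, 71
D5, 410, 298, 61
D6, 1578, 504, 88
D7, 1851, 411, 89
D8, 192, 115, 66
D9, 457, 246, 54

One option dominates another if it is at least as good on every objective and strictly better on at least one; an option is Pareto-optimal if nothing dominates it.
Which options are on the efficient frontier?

D1: not dominated (best efficiency).
D2: not dominated (best cost).
D3: dominated by D1 (mass 950≤1076, cost 389≤536, efficiency 95≥70).
D4: not dominated (best mass).
D5: dominated by D8 (mass 192≤410, cost 115≤298, efficiency 66≥61).
D6: dominated by D1 (mass 950≤1578, cost 389≤504, efficiency 95≥88).
D7: dominated by D1 (mass 950≤1851, cost 389≤411, efficiency 95≥89).
D8: not dominated.
D9: dominated by D8 (mass 192≤457, cost 115≤246, efficiency 66≥54).

D1, D2, D4, D8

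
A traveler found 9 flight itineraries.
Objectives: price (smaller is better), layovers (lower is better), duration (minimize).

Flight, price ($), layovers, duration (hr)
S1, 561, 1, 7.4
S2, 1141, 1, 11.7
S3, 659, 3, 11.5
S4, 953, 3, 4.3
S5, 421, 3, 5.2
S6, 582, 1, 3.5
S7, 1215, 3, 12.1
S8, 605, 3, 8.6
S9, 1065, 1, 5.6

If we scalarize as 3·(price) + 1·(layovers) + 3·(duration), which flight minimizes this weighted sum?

S1: 3·561 + 1·1 + 3·7.4 = 1706.2
S2: 3·1141 + 1·1 + 3·11.7 = 3459.1
S3: 3·659 + 1·3 + 3·11.5 = 2014.5
S4: 3·953 + 1·3 + 3·4.3 = 2874.9
S5: 3·421 + 1·3 + 3·5.2 = 1281.6
S6: 3·582 + 1·1 + 3·3.5 = 1757.5
S7: 3·1215 + 1·3 + 3·12.1 = 3684.3
S8: 3·605 + 1·3 + 3·8.6 = 1843.8
S9: 3·1065 + 1·1 + 3·5.6 = 3212.8
Lowest: S5 at 1281.6.

S5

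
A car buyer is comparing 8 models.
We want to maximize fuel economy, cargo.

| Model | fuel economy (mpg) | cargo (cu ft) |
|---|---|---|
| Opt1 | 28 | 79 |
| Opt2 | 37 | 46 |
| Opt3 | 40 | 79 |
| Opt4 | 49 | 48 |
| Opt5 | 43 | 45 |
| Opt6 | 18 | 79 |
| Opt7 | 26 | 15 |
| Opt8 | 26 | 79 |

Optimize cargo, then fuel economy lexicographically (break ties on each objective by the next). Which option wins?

Opt3

First maximize cargo: best is 79, kept {Opt1, Opt3, Opt6, Opt8}.
Then maximize fuel economy: best is 40, kept {Opt3}.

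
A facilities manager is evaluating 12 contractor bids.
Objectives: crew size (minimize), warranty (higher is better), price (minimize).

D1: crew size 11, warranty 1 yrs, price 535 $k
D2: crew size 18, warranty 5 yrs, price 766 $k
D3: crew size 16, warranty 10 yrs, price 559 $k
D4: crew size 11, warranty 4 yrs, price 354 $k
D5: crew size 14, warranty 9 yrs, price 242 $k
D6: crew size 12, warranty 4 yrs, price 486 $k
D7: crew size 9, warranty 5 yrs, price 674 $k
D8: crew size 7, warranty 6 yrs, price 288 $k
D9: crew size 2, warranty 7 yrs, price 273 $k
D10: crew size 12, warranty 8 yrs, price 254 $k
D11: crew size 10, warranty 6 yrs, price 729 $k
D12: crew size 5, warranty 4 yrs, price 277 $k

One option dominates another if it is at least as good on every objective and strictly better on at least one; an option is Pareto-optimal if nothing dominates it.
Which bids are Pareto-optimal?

D3, D5, D9, D10

D1: dominated by D4 (crew size 11≤11, warranty 4≥1, price 354≤535).
D2: dominated by D3 (crew size 16≤18, warranty 10≥5, price 559≤766).
D3: not dominated (best warranty).
D4: dominated by D8 (crew size 7≤11, warranty 6≥4, price 288≤354).
D5: not dominated (best price).
D6: dominated by D4 (crew size 11≤12, warranty 4≥4, price 354≤486).
D7: dominated by D8 (crew size 7≤9, warranty 6≥5, price 288≤674).
D8: dominated by D9 (crew size 2≤7, warranty 7≥6, price 273≤288).
D9: not dominated (best crew size).
D10: not dominated.
D11: dominated by D8 (crew size 7≤10, warranty 6≥6, price 288≤729).
D12: dominated by D9 (crew size 2≤5, warranty 7≥4, price 273≤277).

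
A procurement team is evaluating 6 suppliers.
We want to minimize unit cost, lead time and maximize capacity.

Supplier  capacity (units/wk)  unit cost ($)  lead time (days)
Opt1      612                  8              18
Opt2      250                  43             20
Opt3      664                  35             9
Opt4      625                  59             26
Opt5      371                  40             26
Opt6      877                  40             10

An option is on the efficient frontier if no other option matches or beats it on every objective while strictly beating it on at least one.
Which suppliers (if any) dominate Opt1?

Opt2: worse on capacity (250 vs 612).
Opt3: worse on unit cost (35 vs 8).
Opt4: worse on unit cost (59 vs 8).
Opt5: worse on capacity (371 vs 612).
Opt6: worse on unit cost (40 vs 8).
No option dominates Opt1.

none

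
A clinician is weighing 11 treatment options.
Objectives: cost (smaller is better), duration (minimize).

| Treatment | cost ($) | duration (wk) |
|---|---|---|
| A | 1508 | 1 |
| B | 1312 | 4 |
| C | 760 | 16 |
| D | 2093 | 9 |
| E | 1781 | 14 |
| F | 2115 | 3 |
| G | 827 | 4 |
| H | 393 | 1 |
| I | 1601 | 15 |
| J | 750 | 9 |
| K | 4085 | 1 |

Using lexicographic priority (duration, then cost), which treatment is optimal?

H

First minimize duration: best is 1, kept {A, H, K}.
Then minimize cost: best is 393, kept {H}.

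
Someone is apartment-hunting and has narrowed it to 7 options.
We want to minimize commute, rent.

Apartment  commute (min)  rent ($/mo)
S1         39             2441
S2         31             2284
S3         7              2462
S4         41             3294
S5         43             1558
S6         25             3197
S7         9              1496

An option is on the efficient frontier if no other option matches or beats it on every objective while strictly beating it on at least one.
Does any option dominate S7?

No

S1: worse on commute (39 vs 9).
S2: worse on commute (31 vs 9).
S3: worse on rent (2462 vs 1496).
S4: worse on commute (41 vs 9).
S5: worse on commute (43 vs 9).
S6: worse on commute (25 vs 9).
No option is at least as good as S7 on every objective and strictly better on one.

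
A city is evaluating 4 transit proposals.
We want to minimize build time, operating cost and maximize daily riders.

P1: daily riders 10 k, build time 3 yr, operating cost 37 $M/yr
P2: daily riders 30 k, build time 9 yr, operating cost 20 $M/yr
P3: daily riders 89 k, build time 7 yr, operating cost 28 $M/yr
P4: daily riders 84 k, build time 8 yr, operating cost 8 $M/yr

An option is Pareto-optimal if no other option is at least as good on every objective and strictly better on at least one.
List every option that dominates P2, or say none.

P4

P4: daily riders 84≥30, build time 8≤9, operating cost 8≤20 — dominates P2.
Others (P1, P3) are each worse than P2 on at least one objective.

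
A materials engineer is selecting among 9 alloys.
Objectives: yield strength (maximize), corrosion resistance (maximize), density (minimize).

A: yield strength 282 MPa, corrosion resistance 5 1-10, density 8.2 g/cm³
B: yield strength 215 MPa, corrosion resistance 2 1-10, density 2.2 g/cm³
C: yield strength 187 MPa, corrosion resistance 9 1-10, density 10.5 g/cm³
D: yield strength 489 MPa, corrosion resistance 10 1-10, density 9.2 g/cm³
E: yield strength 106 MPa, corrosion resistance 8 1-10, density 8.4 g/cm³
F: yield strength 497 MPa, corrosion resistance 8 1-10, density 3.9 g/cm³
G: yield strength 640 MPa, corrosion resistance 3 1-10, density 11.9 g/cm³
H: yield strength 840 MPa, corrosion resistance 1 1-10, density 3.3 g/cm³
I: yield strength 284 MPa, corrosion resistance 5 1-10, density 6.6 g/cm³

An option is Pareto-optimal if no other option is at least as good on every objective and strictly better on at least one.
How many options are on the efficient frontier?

5

A: dominated by F (yield strength 497≥282, corrosion resistance 8≥5, density 3.9≤8.2).
B: not dominated (best density).
C: dominated by D (yield strength 489≥187, corrosion resistance 10≥9, density 9.2≤10.5).
D: not dominated (best corrosion resistance).
E: dominated by F (yield strength 497≥106, corrosion resistance 8≥8, density 3.9≤8.4).
F: not dominated.
G: not dominated.
H: not dominated (best yield strength).
I: dominated by F (yield strength 497≥284, corrosion resistance 8≥5, density 3.9≤6.6).
Pareto-optimal: B, D, F, G, H → 5.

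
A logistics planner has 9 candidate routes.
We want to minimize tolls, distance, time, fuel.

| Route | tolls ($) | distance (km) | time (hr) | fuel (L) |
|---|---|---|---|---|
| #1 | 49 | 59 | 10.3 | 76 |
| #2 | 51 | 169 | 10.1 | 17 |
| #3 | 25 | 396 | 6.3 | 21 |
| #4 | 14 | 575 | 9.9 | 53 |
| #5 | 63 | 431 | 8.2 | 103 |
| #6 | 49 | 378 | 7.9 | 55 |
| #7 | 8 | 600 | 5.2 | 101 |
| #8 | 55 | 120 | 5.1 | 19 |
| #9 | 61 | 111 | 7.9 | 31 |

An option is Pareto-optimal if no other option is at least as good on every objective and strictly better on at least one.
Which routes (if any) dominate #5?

#3: tolls 25≤63, distance 396≤431, time 6.3≤8.2, fuel 21≤103 — dominates #5.
#6: tolls 49≤63, distance 378≤431, time 7.9≤8.2, fuel 55≤103 — dominates #5.
#8: tolls 55≤63, distance 120≤431, time 5.1≤8.2, fuel 19≤103 — dominates #5.
#9: tolls 61≤63, distance 111≤431, time 7.9≤8.2, fuel 31≤103 — dominates #5.
Others (#1, #2, #4, #7) are each worse than #5 on at least one objective.

#3, #6, #8, #9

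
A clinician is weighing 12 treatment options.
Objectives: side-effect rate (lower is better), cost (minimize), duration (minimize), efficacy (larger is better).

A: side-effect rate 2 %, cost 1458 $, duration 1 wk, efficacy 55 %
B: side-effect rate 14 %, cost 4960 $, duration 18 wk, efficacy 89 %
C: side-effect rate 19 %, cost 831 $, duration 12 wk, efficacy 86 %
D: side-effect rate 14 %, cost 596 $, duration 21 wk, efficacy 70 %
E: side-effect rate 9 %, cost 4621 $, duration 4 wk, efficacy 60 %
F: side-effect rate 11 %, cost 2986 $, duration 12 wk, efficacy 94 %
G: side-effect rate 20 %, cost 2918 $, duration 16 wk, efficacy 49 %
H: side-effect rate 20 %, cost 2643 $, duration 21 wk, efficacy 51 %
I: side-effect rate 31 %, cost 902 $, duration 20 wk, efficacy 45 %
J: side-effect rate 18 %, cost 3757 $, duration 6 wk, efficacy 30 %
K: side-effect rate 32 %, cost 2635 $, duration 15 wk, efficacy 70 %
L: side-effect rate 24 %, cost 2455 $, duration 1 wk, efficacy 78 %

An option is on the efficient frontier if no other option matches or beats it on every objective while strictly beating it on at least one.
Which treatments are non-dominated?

A, C, D, E, F, L

A: not dominated (best side-effect rate).
B: dominated by F (side-effect rate 11≤14, cost 2986≤4960, duration 12≤18, efficacy 94≥89).
C: not dominated.
D: not dominated (best cost).
E: not dominated.
F: not dominated (best efficacy).
G: dominated by A (side-effect rate 2≤20, cost 1458≤2918, duration 1≤16, efficacy 55≥49).
H: dominated by A (side-effect rate 2≤20, cost 1458≤2643, duration 1≤21, efficacy 55≥51).
I: dominated by C (side-effect rate 19≤31, cost 831≤902, duration 12≤20, efficacy 86≥45).
J: dominated by A (side-effect rate 2≤18, cost 1458≤3757, duration 1≤6, efficacy 55≥30).
K: dominated by C (side-effect rate 19≤32, cost 831≤2635, duration 12≤15, efficacy 86≥70).
L: not dominated.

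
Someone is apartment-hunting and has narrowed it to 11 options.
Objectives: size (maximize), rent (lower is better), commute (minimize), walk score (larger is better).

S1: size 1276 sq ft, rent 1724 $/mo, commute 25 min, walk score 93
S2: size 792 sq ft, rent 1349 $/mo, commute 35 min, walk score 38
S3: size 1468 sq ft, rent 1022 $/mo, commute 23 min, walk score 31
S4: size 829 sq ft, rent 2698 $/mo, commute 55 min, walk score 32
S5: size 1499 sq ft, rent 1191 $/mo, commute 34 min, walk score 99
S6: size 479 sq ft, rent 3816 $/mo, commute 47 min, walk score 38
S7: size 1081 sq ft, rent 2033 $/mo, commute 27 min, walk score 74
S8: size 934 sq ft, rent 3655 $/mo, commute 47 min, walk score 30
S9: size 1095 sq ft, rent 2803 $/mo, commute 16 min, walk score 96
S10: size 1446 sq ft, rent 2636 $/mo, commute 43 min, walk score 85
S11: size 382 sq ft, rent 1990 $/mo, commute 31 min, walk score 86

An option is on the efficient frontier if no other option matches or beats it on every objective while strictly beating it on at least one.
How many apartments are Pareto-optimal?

S1: not dominated.
S2: dominated by S5 (size 1499≥792, rent 1191≤1349, commute 34≤35, walk score 99≥38).
S3: not dominated (best rent).
S4: dominated by S1 (size 1276≥829, rent 1724≤2698, commute 25≤55, walk score 93≥32).
S5: not dominated (best size).
S6: dominated by S1 (size 1276≥479, rent 1724≤3816, commute 25≤47, walk score 93≥38).
S7: dominated by S1 (size 1276≥1081, rent 1724≤2033, commute 25≤27, walk score 93≥74).
S8: dominated by S1 (size 1276≥934, rent 1724≤3655, commute 25≤47, walk score 93≥30).
S9: not dominated (best commute).
S10: dominated by S5 (size 1499≥1446, rent 1191≤2636, commute 34≤43, walk score 99≥85).
S11: dominated by S1 (size 1276≥382, rent 1724≤1990, commute 25≤31, walk score 93≥86).
Pareto-optimal: S1, S3, S5, S9 → 4.

4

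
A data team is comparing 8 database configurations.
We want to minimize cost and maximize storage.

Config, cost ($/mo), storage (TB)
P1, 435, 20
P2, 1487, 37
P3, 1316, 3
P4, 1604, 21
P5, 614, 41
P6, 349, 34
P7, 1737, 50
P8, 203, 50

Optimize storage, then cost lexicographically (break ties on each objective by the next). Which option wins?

P8

First maximize storage: best is 50, kept {P7, P8}.
Then minimize cost: best is 203, kept {P8}.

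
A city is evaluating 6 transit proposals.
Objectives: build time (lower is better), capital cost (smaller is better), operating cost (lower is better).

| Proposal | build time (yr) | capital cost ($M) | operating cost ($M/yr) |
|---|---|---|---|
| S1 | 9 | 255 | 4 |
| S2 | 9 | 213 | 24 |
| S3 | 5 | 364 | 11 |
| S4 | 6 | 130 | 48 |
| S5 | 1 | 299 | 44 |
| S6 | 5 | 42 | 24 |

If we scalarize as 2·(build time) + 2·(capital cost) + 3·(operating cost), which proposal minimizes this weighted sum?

S1: 2·9 + 2·255 + 3·4 = 540
S2: 2·9 + 2·213 + 3·24 = 516
S3: 2·5 + 2·364 + 3·11 = 771
S4: 2·6 + 2·130 + 3·48 = 416
S5: 2·1 + 2·299 + 3·44 = 732
S6: 2·5 + 2·42 + 3·24 = 166
Lowest: S6 at 166.

S6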